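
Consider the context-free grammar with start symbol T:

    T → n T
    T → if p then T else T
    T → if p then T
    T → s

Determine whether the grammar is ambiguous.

Ambiguous

Witness: if p then if p then s else s

Derivation 1: T ⇒ if p then T else T ⇒ if p then if p then T else T ⇒ if p then if p then s else T ⇒ if p then if p then s else s
Derivation 2: T ⇒ if p then T ⇒ if p then if p then T else T ⇒ if p then if p then s else T ⇒ if p then if p then s else s

Two distinct leftmost derivations for the same string.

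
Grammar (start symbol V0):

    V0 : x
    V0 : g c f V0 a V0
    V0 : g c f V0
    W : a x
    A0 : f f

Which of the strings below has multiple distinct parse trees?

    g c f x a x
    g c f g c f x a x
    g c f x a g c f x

g c f x a x: 1 tree
g c f g c f x a x: 2 trees
g c f x a g c f x: 1 tree

g c f g c f x a x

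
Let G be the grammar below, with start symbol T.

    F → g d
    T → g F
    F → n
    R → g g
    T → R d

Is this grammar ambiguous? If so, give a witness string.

Witness: g g d

Derivation 1: T ⇒ g F ⇒ g g d
Derivation 2: T ⇒ R d ⇒ g g d

Two distinct leftmost derivations for the same string.

Ambiguous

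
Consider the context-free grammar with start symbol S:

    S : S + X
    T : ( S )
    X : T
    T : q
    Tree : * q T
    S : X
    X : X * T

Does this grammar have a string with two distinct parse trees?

Only S, X, T are reachable from S; ignoring the rest: This is a standard precedence ladder (S over X over T), with each level left-recursive on its own operator ('+' at S, '*' at X). That structure is LR(1), hence unambiguous.

Unambiguous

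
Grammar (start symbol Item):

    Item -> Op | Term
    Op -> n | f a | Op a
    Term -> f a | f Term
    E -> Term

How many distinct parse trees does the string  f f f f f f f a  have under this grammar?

1

Parse trees for f f f f f f f a:
  [Item [Term f [Term f [Term f [Term f [Term f [Term f [Term f a]]]]]]]]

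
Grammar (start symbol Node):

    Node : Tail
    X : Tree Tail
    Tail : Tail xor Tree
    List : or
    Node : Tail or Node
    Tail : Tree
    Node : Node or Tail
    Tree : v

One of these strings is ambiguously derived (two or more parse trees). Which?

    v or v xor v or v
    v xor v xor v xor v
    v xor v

v or v xor v or v

v or v xor v or v: 4 trees
v xor v xor v xor v: 1 tree
v xor v: 1 tree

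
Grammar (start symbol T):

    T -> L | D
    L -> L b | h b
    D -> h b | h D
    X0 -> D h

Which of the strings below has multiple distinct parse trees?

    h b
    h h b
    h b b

h b

h b: 2 trees
h h b: 1 tree
h b b: 1 tree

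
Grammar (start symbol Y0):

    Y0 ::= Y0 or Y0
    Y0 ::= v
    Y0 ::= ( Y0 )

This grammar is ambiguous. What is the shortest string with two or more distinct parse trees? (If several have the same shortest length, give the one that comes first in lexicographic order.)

length 1: no string has ≥2 trees
length 3: no string has ≥2 trees
length 5: v or v or v has 2 parse trees

Two derivations of v or v or v:
  Y0 ⇒ Y0 or Y0 ⇒ Y0 or Y0 or Y0 ⇒ v or Y0 or Y0 ⇒ v or v or Y0 ⇒ v or v or v
  Y0 ⇒ Y0 or Y0 ⇒ v or Y0 ⇒ v or Y0 or Y0 ⇒ v or v or Y0 ⇒ v or v or v

v or v or v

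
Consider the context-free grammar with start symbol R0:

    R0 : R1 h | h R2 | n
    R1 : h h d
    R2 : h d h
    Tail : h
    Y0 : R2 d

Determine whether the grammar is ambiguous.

Ambiguous

Witness: h h d h

Derivation 1: R0 ⇒ R1 h ⇒ h h d h
Derivation 2: R0 ⇒ h R2 ⇒ h h d h

Two distinct leftmost derivations for the same string.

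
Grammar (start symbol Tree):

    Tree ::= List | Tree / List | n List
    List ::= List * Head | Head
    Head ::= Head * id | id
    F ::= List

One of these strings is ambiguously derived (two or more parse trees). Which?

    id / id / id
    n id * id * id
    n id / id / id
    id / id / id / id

id / id / id: 1 tree
n id * id * id: 4 trees
n id / id / id: 1 tree
id / id / id / id: 1 tree

n id * id * id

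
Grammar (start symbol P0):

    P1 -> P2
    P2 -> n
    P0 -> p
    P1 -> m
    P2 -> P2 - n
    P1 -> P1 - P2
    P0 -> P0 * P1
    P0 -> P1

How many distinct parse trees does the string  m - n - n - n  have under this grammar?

4

Parse trees for m - n - n - n:
  [P0 [P1 [P1 m] - [P2 [P2 [P2 n] - n] - n]]]
  [P0 [P1 [P1 [P1 m] - [P2 n]] - [P2 [P2 n] - n]]]
  [P0 [P1 [P1 [P1 m] - [P2 [P2 n] - n]] - [P2 n]]]
  [P0 [P1 [P1 [P1 [P1 m] - [P2 n]] - [P2 n]] - [P2 n]]]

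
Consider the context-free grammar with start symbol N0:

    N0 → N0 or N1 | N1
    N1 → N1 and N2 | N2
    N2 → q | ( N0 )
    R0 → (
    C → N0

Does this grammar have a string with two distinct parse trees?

Only N0, N1, N2 are reachable from N0; ignoring the rest: This is a standard precedence ladder (N0 over N1 over N2), with each level left-recursive on its own operator ('or' at N0, 'and' at N1). That structure is LR(1), hence unambiguous.

Unambiguous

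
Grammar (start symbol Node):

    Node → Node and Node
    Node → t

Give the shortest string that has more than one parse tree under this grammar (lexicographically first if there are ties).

length 1: no string has ≥2 trees
length 3: no string has ≥2 trees
length 5: t and t and t has 2 parse trees

Two derivations of t and t and t:
  Node ⇒ Node and Node ⇒ Node and Node and Node ⇒ t and Node and Node ⇒ t and t and Node ⇒ t and t and t
  Node ⇒ Node and Node ⇒ t and Node ⇒ t and Node and Node ⇒ t and t and Node ⇒ t and t and t

t and t and t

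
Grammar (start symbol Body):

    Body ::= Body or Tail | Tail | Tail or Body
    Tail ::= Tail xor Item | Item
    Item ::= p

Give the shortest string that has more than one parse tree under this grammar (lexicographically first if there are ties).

length 1: no string has ≥2 trees
length 3: p or p has 2 parse trees

Two derivations of p or p:
  Body ⇒ Body or Tail ⇒ Tail or Tail ⇒ Item or Tail ⇒ p or Tail ⇒ p or Item ⇒ p or p
  Body ⇒ Tail or Body ⇒ Item or Body ⇒ p or Body ⇒ p or Tail ⇒ p or Item ⇒ p or p

p or p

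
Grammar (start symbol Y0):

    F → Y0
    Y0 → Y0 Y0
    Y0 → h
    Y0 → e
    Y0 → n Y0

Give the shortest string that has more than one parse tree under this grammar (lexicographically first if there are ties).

length 1: no string has ≥2 trees
length 2: no string has ≥2 trees
length 3: e e e has 2 parse trees

Two derivations of e e e:
  Y0 ⇒ Y0 Y0 ⇒ Y0 Y0 Y0 ⇒ e Y0 Y0 ⇒ e e Y0 ⇒ e e e
  Y0 ⇒ Y0 Y0 ⇒ e Y0 ⇒ e Y0 Y0 ⇒ e e Y0 ⇒ e e e

e e e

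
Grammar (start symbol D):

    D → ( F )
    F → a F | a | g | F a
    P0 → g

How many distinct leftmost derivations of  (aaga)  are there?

Parse trees for (aaga):
  [D ( [F a [F a [F [F g] a]]] )]
  [D ( [F a [F [F a [F g]] a]] )]
  [D ( [F [F a [F a [F g]]] a] )]

3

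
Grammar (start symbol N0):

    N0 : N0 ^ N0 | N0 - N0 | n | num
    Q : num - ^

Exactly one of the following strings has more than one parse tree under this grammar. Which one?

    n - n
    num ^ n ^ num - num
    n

n - n: 1 tree
num ^ n ^ num - num: 5 trees
n: 1 tree

num ^ n ^ num - num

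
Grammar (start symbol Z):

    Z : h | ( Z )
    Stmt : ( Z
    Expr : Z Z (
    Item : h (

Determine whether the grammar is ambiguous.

Unambiguous

Only Z is reachable from Z; ignoring the rest: Each string is a nest of matched brackets around a single atom. An opening bracket forces the recursive rule; an atom forces the base rule.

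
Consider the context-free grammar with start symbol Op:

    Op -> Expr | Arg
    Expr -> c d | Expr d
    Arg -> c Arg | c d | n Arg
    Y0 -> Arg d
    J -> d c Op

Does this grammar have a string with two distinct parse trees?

Witness: c d

Derivation 1: Op ⇒ Expr ⇒ c d
Derivation 2: Op ⇒ Arg ⇒ c d

Two distinct leftmost derivations for the same string.

Ambiguous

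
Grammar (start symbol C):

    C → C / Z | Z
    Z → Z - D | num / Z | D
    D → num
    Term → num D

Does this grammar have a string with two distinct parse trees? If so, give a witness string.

Witness: num / num

Derivation 1: C ⇒ C / Z ⇒ Z / Z ⇒ D / Z ⇒ num / Z ⇒ num / D ⇒ num / num
Derivation 2: C ⇒ Z ⇒ num / Z ⇒ num / D ⇒ num / num

Two distinct leftmost derivations for the same string.

Ambiguous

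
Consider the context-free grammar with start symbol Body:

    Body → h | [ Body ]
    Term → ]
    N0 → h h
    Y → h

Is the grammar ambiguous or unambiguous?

Only Body is reachable from Body; ignoring the rest: Each string is a nest of matched brackets around a single atom. An opening bracket forces the recursive rule; an atom forces the base rule.

Unambiguous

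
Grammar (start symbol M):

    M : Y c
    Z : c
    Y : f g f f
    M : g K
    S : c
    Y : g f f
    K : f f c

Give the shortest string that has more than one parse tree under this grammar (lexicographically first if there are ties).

g f f c

length 4: g f f c has 2 parse trees

Two derivations of g f f c:
  M ⇒ Y c ⇒ g f f c
  M ⇒ g K ⇒ g f f c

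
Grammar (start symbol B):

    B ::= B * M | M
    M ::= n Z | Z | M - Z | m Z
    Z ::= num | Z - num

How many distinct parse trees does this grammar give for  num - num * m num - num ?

4

Parse trees for num - num * m num - num:
  [B [B [M [Z [Z num] - num]]] * [M [M m [Z num]] - [Z num]]]
  [B [B [M [Z [Z num] - num]]] * [M m [Z [Z num] - num]]]
  [B [B [M [M [Z num]] - [Z num]]] * [M [M m [Z num]] - [Z num]]]
  [B [B [M [M [Z num]] - [Z num]]] * [M m [Z [Z num] - num]]]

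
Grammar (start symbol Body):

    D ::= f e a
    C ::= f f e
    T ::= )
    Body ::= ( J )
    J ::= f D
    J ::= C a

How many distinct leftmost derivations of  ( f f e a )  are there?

2

Parse trees for ( f f e a ):
  [Body ( [J f [D f e a]] )]
  [Body ( [J [C f f e] a] )]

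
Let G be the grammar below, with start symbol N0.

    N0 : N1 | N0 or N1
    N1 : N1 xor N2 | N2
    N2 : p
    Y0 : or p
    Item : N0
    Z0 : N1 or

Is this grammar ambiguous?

(Y0, Item, Z0 are unreachable from N0, so their rules don't affect L(N0).) This is a standard precedence ladder (N0 over N1 over N2), with each level left-recursive on its own operator ('or' at N0, 'xor' at N1). That structure is LR(1), hence unambiguous.

Unambiguous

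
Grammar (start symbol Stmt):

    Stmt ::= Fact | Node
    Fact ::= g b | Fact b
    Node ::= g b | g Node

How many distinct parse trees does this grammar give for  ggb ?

1

Parse trees for ggb:
  [Stmt [Node g [Node g b]]]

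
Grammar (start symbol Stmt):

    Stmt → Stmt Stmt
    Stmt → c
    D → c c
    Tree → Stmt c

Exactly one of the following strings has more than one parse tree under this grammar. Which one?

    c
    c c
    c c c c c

c: 1 tree
c c: 1 tree
c c c c c: 14 trees

c c c c c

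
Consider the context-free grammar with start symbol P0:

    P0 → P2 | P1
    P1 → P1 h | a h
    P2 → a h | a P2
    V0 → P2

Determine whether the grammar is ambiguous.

Ambiguous

Witness: a h

Derivation 1: P0 ⇒ P2 ⇒ a h
Derivation 2: P0 ⇒ P1 ⇒ a h

Two distinct leftmost derivations for the same string.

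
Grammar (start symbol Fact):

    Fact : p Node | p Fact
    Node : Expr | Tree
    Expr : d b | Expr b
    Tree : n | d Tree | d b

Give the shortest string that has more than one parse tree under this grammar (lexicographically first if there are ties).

p d b

length 2: no string has ≥2 trees
length 3: p d b has 2 parse trees

Two derivations of p d b:
  Fact ⇒ p Node ⇒ p Expr ⇒ p d b
  Fact ⇒ p Node ⇒ p Tree ⇒ p d b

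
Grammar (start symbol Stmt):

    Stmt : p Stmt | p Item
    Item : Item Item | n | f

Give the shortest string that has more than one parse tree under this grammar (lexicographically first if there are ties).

p f f f

length 2: no string has ≥2 trees
length 3: no string has ≥2 trees
length 4: p f f f has 2 parse trees

Two derivations of p f f f:
  Stmt ⇒ p Item ⇒ p Item Item ⇒ p Item Item Item ⇒ p f Item Item ⇒ p f f Item ⇒ p f f f
  Stmt ⇒ p Item ⇒ p Item Item ⇒ p f Item ⇒ p f Item Item ⇒ p f f Item ⇒ p f f f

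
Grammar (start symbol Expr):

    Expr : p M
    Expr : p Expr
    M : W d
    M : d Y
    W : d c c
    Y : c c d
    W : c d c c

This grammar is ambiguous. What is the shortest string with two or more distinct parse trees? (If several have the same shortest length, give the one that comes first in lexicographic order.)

length 5: p d c c d has 2 parse trees

Two derivations of p d c c d:
  Expr ⇒ p M ⇒ p W d ⇒ p d c c d
  Expr ⇒ p M ⇒ p d Y ⇒ p d c c d

p d c c d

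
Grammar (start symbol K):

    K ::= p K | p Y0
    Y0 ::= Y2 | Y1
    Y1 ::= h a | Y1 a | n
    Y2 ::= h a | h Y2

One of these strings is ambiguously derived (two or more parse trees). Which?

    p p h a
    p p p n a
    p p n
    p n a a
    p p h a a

p p h a: 2 trees
p p p n a: 1 tree
p p n: 1 tree
p n a a: 1 tree
p p h a a: 1 tree

p p h a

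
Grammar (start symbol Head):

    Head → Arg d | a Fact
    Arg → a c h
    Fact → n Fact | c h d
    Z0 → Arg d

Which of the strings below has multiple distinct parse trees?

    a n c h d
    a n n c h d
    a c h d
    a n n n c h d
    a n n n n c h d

a c h d

a n c h d: 1 tree
a n n c h d: 1 tree
a c h d: 2 trees
a n n n c h d: 1 tree
a n n n n c h d: 1 tree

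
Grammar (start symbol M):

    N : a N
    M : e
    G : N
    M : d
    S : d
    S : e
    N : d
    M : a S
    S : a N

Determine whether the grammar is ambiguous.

Unambiguous

(G is unreachable from M, so its rules don't affect L(M).) Restricted to the reachable nonterminals, every rule has the form A → t or A → t B, and no two rules for the same A share a first terminal. The grammar encodes a DFA — one run per string.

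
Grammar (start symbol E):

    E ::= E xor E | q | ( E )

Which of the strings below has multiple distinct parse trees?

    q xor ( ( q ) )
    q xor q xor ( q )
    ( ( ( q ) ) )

q xor q xor ( q )

q xor ( ( q ) ): 1 tree
q xor q xor ( q ): 2 trees
( ( ( q ) ) ): 1 tree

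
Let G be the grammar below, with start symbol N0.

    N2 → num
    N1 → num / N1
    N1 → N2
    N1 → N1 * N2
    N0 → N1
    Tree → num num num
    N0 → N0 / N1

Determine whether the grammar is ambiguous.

Witness: num / num

Derivation 1: N0 ⇒ N1 ⇒ num / N1 ⇒ num / N2 ⇒ num / num
Derivation 2: N0 ⇒ N0 / N1 ⇒ N1 / N1 ⇒ N2 / N1 ⇒ num / N1 ⇒ num / N2 ⇒ num / num

Two distinct leftmost derivations for the same string.

Ambiguous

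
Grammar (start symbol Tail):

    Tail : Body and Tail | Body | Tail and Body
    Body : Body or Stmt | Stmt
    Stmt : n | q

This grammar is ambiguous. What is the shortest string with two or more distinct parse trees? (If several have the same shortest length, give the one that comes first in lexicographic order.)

n and n

length 1: no string has ≥2 trees
length 3: n and n has 2 parse trees

Two derivations of n and n:
  Tail ⇒ Body and Tail ⇒ Stmt and Tail ⇒ n and Tail ⇒ n and Body ⇒ n and Stmt ⇒ n and n
  Tail ⇒ Tail and Body ⇒ Body and Body ⇒ Stmt and Body ⇒ n and Body ⇒ n and Stmt ⇒ n and n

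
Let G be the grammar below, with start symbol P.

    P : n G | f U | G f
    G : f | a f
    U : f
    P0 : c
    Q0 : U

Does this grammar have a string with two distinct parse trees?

Ambiguous

Witness: f f

Derivation 1: P ⇒ f U ⇒ f f
Derivation 2: P ⇒ G f ⇒ f f

Two distinct leftmost derivations for the same string.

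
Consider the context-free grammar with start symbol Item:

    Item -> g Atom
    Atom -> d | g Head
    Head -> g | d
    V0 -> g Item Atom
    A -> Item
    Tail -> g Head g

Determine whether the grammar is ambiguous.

Unambiguous

(V0, A, Tail are unreachable from Item, so their rules don't affect L(Item).) Restricted to the reachable nonterminals, every rule has the form A → t or A → t B, and no two rules for the same A share a first terminal. The grammar encodes a DFA — one run per string.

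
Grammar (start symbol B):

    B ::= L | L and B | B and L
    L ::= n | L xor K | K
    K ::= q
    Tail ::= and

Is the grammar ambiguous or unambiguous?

Witness: n and n

Derivation 1: B ⇒ L and B ⇒ n and B ⇒ n and L ⇒ n and n
Derivation 2: B ⇒ B and L ⇒ L and L ⇒ n and L ⇒ n and n

Two distinct leftmost derivations for the same string.

Ambiguous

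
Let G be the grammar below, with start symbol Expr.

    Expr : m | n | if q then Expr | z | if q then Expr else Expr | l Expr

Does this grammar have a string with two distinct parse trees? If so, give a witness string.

Witness: if q then if q then m else m

Derivation 1: Expr ⇒ if q then Expr ⇒ if q then if q then Expr else Expr ⇒ if q then if q then m else Expr ⇒ if q then if q then m else m
Derivation 2: Expr ⇒ if q then Expr else Expr ⇒ if q then if q then Expr else Expr ⇒ if q then if q then m else Expr ⇒ if q then if q then m else m

Two distinct leftmost derivations for the same string.

Ambiguous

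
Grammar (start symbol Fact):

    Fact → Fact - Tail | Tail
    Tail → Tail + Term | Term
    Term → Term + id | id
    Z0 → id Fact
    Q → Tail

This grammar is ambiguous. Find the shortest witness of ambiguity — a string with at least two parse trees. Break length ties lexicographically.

id + id

length 1: no string has ≥2 trees
length 3: id + id has 2 parse trees

Two derivations of id + id:
  Fact ⇒ Tail ⇒ Tail + Term ⇒ Term + Term ⇒ id + Term ⇒ id + id
  Fact ⇒ Tail ⇒ Term ⇒ Term + id ⇒ id + id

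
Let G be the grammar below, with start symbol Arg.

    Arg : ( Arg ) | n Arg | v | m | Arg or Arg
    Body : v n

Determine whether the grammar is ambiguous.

Witness: n m or m

Derivation 1: Arg ⇒ n Arg ⇒ n Arg or Arg ⇒ n m or Arg ⇒ n m or m
Derivation 2: Arg ⇒ Arg or Arg ⇒ n Arg or Arg ⇒ n m or Arg ⇒ n m or m

Two distinct leftmost derivations for the same string.

Ambiguous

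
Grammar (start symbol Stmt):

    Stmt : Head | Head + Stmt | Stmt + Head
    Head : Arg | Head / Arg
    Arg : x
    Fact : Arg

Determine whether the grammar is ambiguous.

Witness: x + x

Derivation 1: Stmt ⇒ Head + Stmt ⇒ Arg + Stmt ⇒ x + Stmt ⇒ x + Head ⇒ x + Arg ⇒ x + x
Derivation 2: Stmt ⇒ Stmt + Head ⇒ Head + Head ⇒ Arg + Head ⇒ x + Head ⇒ x + Arg ⇒ x + x

Two distinct leftmost derivations for the same string.

Ambiguous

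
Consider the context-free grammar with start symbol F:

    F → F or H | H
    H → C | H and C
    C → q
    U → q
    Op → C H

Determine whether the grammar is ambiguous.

Only F, H, C are reachable from F; ignoring the rest: F → F or H | H  ;  H → H and C | C  — a left-associative chain with C at the bottom. Each string factors uniquely by precedence.

Unambiguous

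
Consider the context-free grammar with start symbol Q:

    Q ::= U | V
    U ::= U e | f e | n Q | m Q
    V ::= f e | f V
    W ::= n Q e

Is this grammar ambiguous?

Ambiguous

Witness: f e

Derivation 1: Q ⇒ U ⇒ f e
Derivation 2: Q ⇒ V ⇒ f e

Two distinct leftmost derivations for the same string.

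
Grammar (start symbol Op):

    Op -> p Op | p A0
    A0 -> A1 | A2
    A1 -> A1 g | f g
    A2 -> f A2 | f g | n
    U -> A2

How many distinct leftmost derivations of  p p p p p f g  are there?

Parse trees for p p p p p f g:
  [Op p [Op p [Op p [Op p [Op p [A0 [A1 f g]]]]]]]
  [Op p [Op p [Op p [Op p [Op p [A0 [A2 f g]]]]]]]

2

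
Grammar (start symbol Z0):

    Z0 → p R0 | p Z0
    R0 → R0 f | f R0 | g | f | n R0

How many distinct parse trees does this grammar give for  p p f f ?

2

Parse trees for p p f f:
  [Z0 p [Z0 p [R0 [R0 f] f]]]
  [Z0 p [Z0 p [R0 f [R0 f]]]]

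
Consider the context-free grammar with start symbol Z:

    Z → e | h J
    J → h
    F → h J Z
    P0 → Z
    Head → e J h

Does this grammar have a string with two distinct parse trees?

Unambiguous

Only Z, J are reachable from Z; ignoring the rest: Each reachable nonterminal has at most one production per leading terminal, and all productions are right-linear; the derivation is determined token-by-token.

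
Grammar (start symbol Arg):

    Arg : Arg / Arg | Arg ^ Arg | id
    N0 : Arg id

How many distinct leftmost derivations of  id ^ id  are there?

Parse trees for id ^ id:
  [Arg [Arg id] ^ [Arg id]]

1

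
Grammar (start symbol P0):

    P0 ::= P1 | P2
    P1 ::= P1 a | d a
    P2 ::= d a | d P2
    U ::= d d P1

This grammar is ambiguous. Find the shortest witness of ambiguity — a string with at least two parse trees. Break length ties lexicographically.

d a

length 2: d a has 2 parse trees

Two derivations of d a:
  P0 ⇒ P1 ⇒ d a
  P0 ⇒ P2 ⇒ d a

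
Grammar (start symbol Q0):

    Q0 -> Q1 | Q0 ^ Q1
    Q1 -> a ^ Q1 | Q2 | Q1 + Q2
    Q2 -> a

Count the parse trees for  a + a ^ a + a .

Parse trees for a + a ^ a + a:
  [Q0 [Q0 [Q1 [Q1 [Q2 a]] + [Q2 a]]] ^ [Q1 [Q1 [Q2 a]] + [Q2 a]]]

1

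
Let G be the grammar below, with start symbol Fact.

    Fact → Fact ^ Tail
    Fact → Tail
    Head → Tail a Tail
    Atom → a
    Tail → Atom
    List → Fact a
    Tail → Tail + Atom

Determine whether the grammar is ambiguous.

Only Fact, Tail, Atom are reachable from Fact; ignoring the rest: Fact → Fact ^ Tail | Tail  ;  Tail → Tail + Atom | Atom  — a left-associative chain with Atom at the bottom. Each string factors uniquely by precedence.

Unambiguous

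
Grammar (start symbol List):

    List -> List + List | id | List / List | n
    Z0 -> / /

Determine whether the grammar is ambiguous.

Witness: id + id + id

Derivation 1: List ⇒ List + List ⇒ List + List + List ⇒ id + List + List ⇒ id + id + List ⇒ id + id + id
Derivation 2: List ⇒ List + List ⇒ id + List ⇒ id + List + List ⇒ id + id + List ⇒ id + id + id

Two distinct leftmost derivations for the same string.

Ambiguous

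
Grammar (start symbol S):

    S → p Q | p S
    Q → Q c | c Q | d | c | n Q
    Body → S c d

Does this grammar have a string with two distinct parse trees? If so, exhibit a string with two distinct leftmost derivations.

Witness: p c c

Derivation 1: S ⇒ p Q ⇒ p Q c ⇒ p c c
Derivation 2: S ⇒ p Q ⇒ p c Q ⇒ p c c

Two distinct leftmost derivations for the same string.

Ambiguous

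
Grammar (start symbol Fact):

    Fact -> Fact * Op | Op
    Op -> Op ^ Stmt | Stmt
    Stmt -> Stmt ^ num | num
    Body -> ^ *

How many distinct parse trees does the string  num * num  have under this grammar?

1

Parse trees for num * num:
  [Fact [Fact [Op [Stmt num]]] * [Op [Stmt num]]]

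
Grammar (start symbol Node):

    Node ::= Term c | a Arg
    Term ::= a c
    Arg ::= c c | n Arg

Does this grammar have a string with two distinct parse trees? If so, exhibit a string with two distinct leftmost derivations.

Ambiguous

Witness: a c c

Derivation 1: Node ⇒ Term c ⇒ a c c
Derivation 2: Node ⇒ a Arg ⇒ a c c

Two distinct leftmost derivations for the same string.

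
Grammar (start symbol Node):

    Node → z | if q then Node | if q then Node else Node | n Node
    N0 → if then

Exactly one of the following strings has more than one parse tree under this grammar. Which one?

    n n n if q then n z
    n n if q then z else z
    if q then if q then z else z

if q then if q then z else z

n n n if q then n z: 1 tree
n n if q then z else z: 1 tree
if q then if q then z else z: 2 trees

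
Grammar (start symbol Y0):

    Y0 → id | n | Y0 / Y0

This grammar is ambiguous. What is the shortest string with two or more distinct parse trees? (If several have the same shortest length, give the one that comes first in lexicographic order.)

length 1: no string has ≥2 trees
length 3: no string has ≥2 trees
length 5: id / id / id has 2 parse trees

Two derivations of id / id / id:
  Y0 ⇒ Y0 / Y0 ⇒ id / Y0 ⇒ id / Y0 / Y0 ⇒ id / id / Y0 ⇒ id / id / id
  Y0 ⇒ Y0 / Y0 ⇒ Y0 / Y0 / Y0 ⇒ id / Y0 / Y0 ⇒ id / id / Y0 ⇒ id / id / id

id / id / id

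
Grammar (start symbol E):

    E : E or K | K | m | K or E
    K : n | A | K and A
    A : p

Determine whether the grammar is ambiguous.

Ambiguous

Witness: n or n

Derivation 1: E ⇒ E or K ⇒ K or K ⇒ n or K ⇒ n or n
Derivation 2: E ⇒ K or E ⇒ n or E ⇒ n or K ⇒ n or n

Two distinct leftmost derivations for the same string.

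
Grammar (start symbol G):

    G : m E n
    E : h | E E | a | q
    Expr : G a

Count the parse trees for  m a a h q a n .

Parse trees for m a a h q a n (showing first 6 of 14):
  [G m [E [E a] [E [E a] [E [E h] [E [E q] [E a]]]]] n]
  [G m [E [E a] [E [E a] [E [E [E h] [E q]] [E a]]]] n]
  [G m [E [E a] [E [E [E a] [E h]] [E [E q] [E a]]]] n]
  [G m [E [E a] [E [E [E a] [E [E h] [E q]]] [E a]]] n]
  [G m [E [E a] [E [E [E [E a] [E h]] [E q]] [E a]]] n]
  [G m [E [E [E a] [E a]] [E [E h] [E [E q] [E a]]]] n]

14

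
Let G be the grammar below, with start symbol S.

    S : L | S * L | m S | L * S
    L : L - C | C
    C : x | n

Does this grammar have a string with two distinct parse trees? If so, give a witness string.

Ambiguous

Witness: n * n

Derivation 1: S ⇒ S * L ⇒ L * L ⇒ C * L ⇒ n * L ⇒ n * C ⇒ n * n
Derivation 2: S ⇒ L * S ⇒ C * S ⇒ n * S ⇒ n * L ⇒ n * C ⇒ n * n

Two distinct leftmost derivations for the same string.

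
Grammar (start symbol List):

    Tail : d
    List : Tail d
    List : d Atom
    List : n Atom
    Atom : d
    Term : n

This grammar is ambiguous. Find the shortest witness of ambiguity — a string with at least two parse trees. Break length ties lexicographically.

d d

length 2: d d has 2 parse trees

Two derivations of d d:
  List ⇒ Tail d ⇒ d d
  List ⇒ d Atom ⇒ d d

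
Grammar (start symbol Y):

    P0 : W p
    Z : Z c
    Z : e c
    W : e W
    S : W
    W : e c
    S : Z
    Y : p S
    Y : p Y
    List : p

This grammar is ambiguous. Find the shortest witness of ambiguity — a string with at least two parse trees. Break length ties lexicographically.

p e c

length 3: p e c has 2 parse trees

Two derivations of p e c:
  Y ⇒ p S ⇒ p W ⇒ p e c
  Y ⇒ p S ⇒ p Z ⇒ p e c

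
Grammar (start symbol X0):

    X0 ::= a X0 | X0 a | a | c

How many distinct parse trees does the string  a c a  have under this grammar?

Parse trees for a c a:
  [X0 a [X0 [X0 c] a]]
  [X0 [X0 a [X0 c]] a]

2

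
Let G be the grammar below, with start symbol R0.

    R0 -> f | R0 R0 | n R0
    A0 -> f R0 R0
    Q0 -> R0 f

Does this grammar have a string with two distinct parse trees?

Ambiguous

Witness: f f f

Derivation 1: R0 ⇒ R0 R0 ⇒ f R0 ⇒ f R0 R0 ⇒ f f R0 ⇒ f f f
Derivation 2: R0 ⇒ R0 R0 ⇒ R0 R0 R0 ⇒ f R0 R0 ⇒ f f R0 ⇒ f f f

Two distinct leftmost derivations for the same string.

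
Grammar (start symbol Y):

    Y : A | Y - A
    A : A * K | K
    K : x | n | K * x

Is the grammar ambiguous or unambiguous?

Witness: n * x

Derivation 1: Y ⇒ A ⇒ A * K ⇒ K * K ⇒ n * K ⇒ n * x
Derivation 2: Y ⇒ A ⇒ K ⇒ K * x ⇒ n * x

Two distinct leftmost derivations for the same string.

Ambiguous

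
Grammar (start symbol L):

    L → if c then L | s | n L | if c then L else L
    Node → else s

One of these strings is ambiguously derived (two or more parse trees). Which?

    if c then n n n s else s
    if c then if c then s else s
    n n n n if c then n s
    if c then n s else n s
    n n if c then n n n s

if c then n n n s else s: 1 tree
if c then if c then s else s: 2 trees
n n n n if c then n s: 1 tree
if c then n s else n s: 1 tree
n n if c then n n n s: 1 tree

if c then if c then s else s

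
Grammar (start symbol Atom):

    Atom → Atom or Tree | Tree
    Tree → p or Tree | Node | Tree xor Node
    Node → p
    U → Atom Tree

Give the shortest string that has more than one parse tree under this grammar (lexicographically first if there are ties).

length 1: no string has ≥2 trees
length 3: p or p has 2 parse trees

Two derivations of p or p:
  Atom ⇒ Atom or Tree ⇒ Tree or Tree ⇒ Node or Tree ⇒ p or Tree ⇒ p or Node ⇒ p or p
  Atom ⇒ Tree ⇒ p or Tree ⇒ p or Node ⇒ p or p

p or p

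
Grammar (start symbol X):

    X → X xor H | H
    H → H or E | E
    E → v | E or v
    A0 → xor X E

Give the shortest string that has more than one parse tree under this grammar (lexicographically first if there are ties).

v or v

length 1: no string has ≥2 trees
length 3: v or v has 2 parse trees

Two derivations of v or v:
  X ⇒ H ⇒ H or E ⇒ E or E ⇒ v or E ⇒ v or v
  X ⇒ H ⇒ E ⇒ E or v ⇒ v or v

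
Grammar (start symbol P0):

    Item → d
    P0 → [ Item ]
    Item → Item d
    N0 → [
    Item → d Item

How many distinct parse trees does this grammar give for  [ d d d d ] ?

Parse trees for [ d d d d ]:
  [P0 [ [Item [Item [Item [Item d] d] d] d] ]]
  [P0 [ [Item [Item [Item d [Item d]] d] d] ]]
  [P0 [ [Item [Item d [Item [Item d] d]] d] ]]
  [P0 [ [Item [Item d [Item d [Item d]]] d] ]]
  [P0 [ [Item d [Item [Item [Item d] d] d]] ]]
  [P0 [ [Item d [Item [Item d [Item d]] d]] ]]
  [P0 [ [Item d [Item d [Item [Item d] d]]] ]]
  [P0 [ [Item d [Item d [Item d [Item d]]]] ]]

8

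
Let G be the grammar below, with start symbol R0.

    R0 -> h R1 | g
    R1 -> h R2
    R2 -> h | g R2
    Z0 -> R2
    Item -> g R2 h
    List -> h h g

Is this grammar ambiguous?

Unambiguous

Only R0, R1, R2 are reachable from R0; ignoring the rest: Each reachable nonterminal has at most one production per leading terminal, and all productions are right-linear; the derivation is determined token-by-token.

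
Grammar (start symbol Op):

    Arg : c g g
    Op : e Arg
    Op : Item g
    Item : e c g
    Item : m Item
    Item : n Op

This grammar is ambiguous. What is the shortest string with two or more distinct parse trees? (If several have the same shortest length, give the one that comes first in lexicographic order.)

length 4: e c g g has 2 parse trees

Two derivations of e c g g:
  Op ⇒ e Arg ⇒ e c g g
  Op ⇒ Item g ⇒ e c g g

e c g g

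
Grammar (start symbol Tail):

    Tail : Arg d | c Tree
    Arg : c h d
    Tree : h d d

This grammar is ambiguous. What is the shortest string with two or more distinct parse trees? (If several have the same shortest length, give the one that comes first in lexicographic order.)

length 4: c h d d has 2 parse trees

Two derivations of c h d d:
  Tail ⇒ Arg d ⇒ c h d d
  Tail ⇒ c Tree ⇒ c h d d

c h d d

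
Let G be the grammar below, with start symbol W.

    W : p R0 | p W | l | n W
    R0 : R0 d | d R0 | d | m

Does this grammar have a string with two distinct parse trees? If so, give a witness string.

Ambiguous

Witness: p d d

Derivation 1: W ⇒ p R0 ⇒ p R0 d ⇒ p d d
Derivation 2: W ⇒ p R0 ⇒ p d R0 ⇒ p d d

Two distinct leftmost derivations for the same string.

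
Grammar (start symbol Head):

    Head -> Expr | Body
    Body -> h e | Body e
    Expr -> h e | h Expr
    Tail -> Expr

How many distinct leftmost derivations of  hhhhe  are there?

Parse trees for hhhhe:
  [Head [Expr h [Expr h [Expr h [Expr h e]]]]]

1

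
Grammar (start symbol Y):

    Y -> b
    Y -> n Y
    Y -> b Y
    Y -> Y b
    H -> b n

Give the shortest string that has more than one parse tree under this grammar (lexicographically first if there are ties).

b b

length 1: no string has ≥2 trees
length 2: b b has 2 parse trees

Two derivations of b b:
  Y ⇒ b Y ⇒ b b
  Y ⇒ Y b ⇒ b b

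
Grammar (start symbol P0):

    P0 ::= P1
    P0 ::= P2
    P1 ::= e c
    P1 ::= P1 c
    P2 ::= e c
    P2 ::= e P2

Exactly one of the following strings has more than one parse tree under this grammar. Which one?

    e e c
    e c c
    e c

e c

e e c: 1 tree
e c c: 1 tree
e c: 2 trees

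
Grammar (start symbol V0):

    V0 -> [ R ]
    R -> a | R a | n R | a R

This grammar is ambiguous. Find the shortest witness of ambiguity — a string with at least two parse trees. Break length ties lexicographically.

length 3: no string has ≥2 trees
length 4: [ a a ] has 2 parse trees

Two derivations of [ a a ]:
  V0 ⇒ [ R ] ⇒ [ R a ] ⇒ [ a a ]
  V0 ⇒ [ R ] ⇒ [ a R ] ⇒ [ a a ]

[ a a ]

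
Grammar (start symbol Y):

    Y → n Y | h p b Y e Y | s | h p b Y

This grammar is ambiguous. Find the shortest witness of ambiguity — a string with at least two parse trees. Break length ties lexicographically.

length 1: no string has ≥2 trees
length 2: no string has ≥2 trees
length 3: no string has ≥2 trees
length 4: no string has ≥2 trees
length 5: no string has ≥2 trees
length 6: no string has ≥2 trees
length 7: no string has ≥2 trees
length 8: no string has ≥2 trees
length 9: h p b h p b s e s has 2 parse trees

Two derivations of h p b h p b s e s:
  Y ⇒ h p b Y e Y ⇒ h p b h p b Y e Y ⇒ h p b h p b s e Y ⇒ h p b h p b s e s
  Y ⇒ h p b Y ⇒ h p b h p b Y e Y ⇒ h p b h p b s e Y ⇒ h p b h p b s e s

h p b h p b s e s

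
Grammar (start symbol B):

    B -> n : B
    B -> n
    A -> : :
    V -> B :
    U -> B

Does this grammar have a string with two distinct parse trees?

Only B is reachable from B; ignoring the rest: Right-recursive list with a separator: after each atom, whether the separator follows determines the rule. One parse per string.

Unambiguous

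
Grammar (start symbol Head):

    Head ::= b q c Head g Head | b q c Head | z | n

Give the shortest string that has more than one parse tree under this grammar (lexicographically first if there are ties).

b q c b q c n g n

length 1: no string has ≥2 trees
length 4: no string has ≥2 trees
length 6: no string has ≥2 trees
length 7: no string has ≥2 trees
length 9: b q c b q c n g n has 2 parse trees

Two derivations of b q c b q c n g n:
  Head ⇒ b q c Head g Head ⇒ b q c b q c Head g Head ⇒ b q c b q c n g Head ⇒ b q c b q c n g n
  Head ⇒ b q c Head ⇒ b q c b q c Head g Head ⇒ b q c b q c n g Head ⇒ b q c b q c n g n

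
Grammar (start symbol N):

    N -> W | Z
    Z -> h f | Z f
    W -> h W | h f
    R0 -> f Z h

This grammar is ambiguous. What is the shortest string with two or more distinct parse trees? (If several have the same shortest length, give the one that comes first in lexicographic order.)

length 2: h f has 2 parse trees

Two derivations of h f:
  N ⇒ W ⇒ h f
  N ⇒ Z ⇒ h f

h f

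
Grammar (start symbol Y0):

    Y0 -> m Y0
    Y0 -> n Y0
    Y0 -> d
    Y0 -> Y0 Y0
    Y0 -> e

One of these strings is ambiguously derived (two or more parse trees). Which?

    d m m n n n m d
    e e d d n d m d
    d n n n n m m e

e e d d n d m d

d m m n n n m d: 1 tree
e e d d n d m d: 56 trees
d n n n n m m e: 1 tree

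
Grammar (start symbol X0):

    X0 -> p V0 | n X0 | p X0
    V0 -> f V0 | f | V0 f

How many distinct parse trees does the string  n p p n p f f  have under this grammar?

Parse trees for n p p n p f f:
  [X0 n [X0 p [X0 p [X0 n [X0 p [V0 f [V0 f]]]]]]]
  [X0 n [X0 p [X0 p [X0 n [X0 p [V0 [V0 f] f]]]]]]

2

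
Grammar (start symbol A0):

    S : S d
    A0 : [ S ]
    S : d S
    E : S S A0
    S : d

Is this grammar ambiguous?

Ambiguous

Witness: [ d d ]

Derivation 1: A0 ⇒ [ S ] ⇒ [ S d ] ⇒ [ d d ]
Derivation 2: A0 ⇒ [ S ] ⇒ [ d S ] ⇒ [ d d ]

Two distinct leftmost derivations for the same string.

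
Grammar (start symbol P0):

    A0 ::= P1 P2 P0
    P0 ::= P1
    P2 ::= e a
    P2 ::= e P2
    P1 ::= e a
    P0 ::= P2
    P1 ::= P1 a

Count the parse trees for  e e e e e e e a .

1

Parse trees for e e e e e e e a:
  [P0 [P2 e [P2 e [P2 e [P2 e [P2 e [P2 e [P2 e a]]]]]]]]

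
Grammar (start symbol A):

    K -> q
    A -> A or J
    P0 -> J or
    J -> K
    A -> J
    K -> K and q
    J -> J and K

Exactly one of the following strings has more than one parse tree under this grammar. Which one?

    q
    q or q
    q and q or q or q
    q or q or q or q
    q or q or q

q and q or q or q

q: 1 tree
q or q: 1 tree
q and q or q or q: 2 trees
q or q or q or q: 1 tree
q or q or q: 1 tree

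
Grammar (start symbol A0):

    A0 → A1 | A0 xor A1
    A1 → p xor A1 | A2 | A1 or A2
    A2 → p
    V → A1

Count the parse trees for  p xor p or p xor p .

3

Parse trees for p xor p or p xor p:
  [A0 [A0 [A1 p xor [A1 [A1 [A2 p]] or [A2 p]]]] xor [A1 [A2 p]]]
  [A0 [A0 [A1 [A1 p xor [A1 [A2 p]]] or [A2 p]]] xor [A1 [A2 p]]]
  [A0 [A0 [A0 [A1 [A2 p]]] xor [A1 [A1 [A2 p]] or [A2 p]]] xor [A1 [A2 p]]]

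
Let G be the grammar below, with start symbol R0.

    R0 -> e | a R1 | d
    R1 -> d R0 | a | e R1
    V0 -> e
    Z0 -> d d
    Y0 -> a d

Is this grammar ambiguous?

Only R0, R1 are reachable from R0; ignoring the rest: Restricted to the reachable nonterminals, every rule has the form A → t or A → t B, and no two rules for the same A share a first terminal. The grammar encodes a DFA — one run per string.

Unambiguous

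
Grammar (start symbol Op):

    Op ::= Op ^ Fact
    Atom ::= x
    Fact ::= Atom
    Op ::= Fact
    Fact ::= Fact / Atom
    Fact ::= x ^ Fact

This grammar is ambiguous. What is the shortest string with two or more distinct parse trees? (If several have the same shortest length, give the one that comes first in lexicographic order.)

x ^ x

length 1: no string has ≥2 trees
length 3: x ^ x has 2 parse trees

Two derivations of x ^ x:
  Op ⇒ Op ^ Fact ⇒ Fact ^ Fact ⇒ Atom ^ Fact ⇒ x ^ Fact ⇒ x ^ Atom ⇒ x ^ x
  Op ⇒ Fact ⇒ x ^ Fact ⇒ x ^ Atom ⇒ x ^ x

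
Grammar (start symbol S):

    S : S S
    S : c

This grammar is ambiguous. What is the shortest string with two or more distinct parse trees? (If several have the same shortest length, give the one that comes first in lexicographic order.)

c c c

length 1: no string has ≥2 trees
length 2: no string has ≥2 trees
length 3: c c c has 2 parse trees

Two derivations of c c c:
  S ⇒ S S ⇒ S S S ⇒ c S S ⇒ c c S ⇒ c c c
  S ⇒ S S ⇒ c S ⇒ c S S ⇒ c c S ⇒ c c c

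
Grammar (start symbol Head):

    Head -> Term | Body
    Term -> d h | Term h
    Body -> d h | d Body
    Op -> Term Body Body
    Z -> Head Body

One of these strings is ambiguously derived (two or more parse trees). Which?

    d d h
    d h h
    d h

d h

d d h: 1 tree
d h h: 1 tree
d h: 2 trees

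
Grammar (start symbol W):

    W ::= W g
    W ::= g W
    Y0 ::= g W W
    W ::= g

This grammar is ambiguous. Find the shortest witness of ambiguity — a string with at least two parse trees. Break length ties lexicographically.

length 1: no string has ≥2 trees
length 2: g g has 2 parse trees

Two derivations of g g:
  W ⇒ W g ⇒ g g
  W ⇒ g W ⇒ g g

g g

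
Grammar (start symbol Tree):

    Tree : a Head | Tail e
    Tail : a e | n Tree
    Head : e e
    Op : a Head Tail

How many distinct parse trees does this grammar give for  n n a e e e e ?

Parse trees for n n a e e e e:
  [Tree [Tail n [Tree [Tail n [Tree a [Head e e]]] e]] e]
  [Tree [Tail n [Tree [Tail n [Tree [Tail a e] e]] e]] e]

2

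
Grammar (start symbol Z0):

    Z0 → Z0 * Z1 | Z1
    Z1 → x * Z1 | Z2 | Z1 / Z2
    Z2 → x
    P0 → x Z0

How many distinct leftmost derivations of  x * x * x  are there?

Parse trees for x * x * x:
  [Z0 [Z0 [Z1 [Z2 x]]] * [Z1 x * [Z1 [Z2 x]]]]
  [Z0 [Z0 [Z0 [Z1 [Z2 x]]] * [Z1 [Z2 x]]] * [Z1 [Z2 x]]]
  [Z0 [Z0 [Z1 x * [Z1 [Z2 x]]]] * [Z1 [Z2 x]]]
  [Z0 [Z1 x * [Z1 x * [Z1 [Z2 x]]]]]

4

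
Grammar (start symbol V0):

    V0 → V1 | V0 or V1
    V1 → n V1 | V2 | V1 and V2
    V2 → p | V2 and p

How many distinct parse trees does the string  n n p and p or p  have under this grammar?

Parse trees for n n p and p or p:
  [V0 [V0 [V1 n [V1 n [V1 [V2 [V2 p] and p]]]]] or [V1 [V2 p]]]
  [V0 [V0 [V1 n [V1 n [V1 [V1 [V2 p]] and [V2 p]]]]] or [V1 [V2 p]]]
  [V0 [V0 [V1 n [V1 [V1 n [V1 [V2 p]]] and [V2 p]]]] or [V1 [V2 p]]]
  [V0 [V0 [V1 [V1 n [V1 n [V1 [V2 p]]]] and [V2 p]]] or [V1 [V2 p]]]

4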